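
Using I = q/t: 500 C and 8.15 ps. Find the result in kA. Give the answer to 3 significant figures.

61300000000 kA

(500) / (8.15 × 10^-12) = 61.35 × 10^12 A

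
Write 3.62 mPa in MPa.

0.00000000362 MPa

milli = 10^-3, mega = 10^6; factor is 10^-9.
3.62 × 10^-9 = 0.00000000362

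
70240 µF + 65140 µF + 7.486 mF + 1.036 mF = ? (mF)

143.902 mF

In mF:
  70240 µF = 70240e-3 mF = 70.24
  65140 µF = 65140e-3 mF = 65.14
  7.486 mF → 7.486
  1.036 mF → 1.036
Sum: 70.24 + 65.14 + 7.486 + 1.036 = 143.902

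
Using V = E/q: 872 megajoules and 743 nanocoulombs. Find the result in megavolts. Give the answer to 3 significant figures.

(872e6) / (743e-9) = 1.1736e15 V

1170000000 megavolts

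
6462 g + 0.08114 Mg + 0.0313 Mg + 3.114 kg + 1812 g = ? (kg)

In kg:
  6462 g = 6462e-3 kg = 6.462
  0.08114 Mg = 0.08114e3 kg = 81.14
  0.0313 Mg = 0.0313e3 kg = 31.3
  3.114 kg → 3.114
  1812 g = 1812e-3 kg = 1.812
Sum: 6.462 + 81.14 + 31.3 + 3.114 + 1.812 = 123.828

123.828 kg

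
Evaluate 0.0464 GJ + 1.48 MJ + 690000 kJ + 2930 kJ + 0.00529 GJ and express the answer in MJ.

In MJ:
  0.0464 GJ = 0.0464 × 10³ MJ = 46.4
  1.48 MJ → 1.48
  690000 kJ = 690000 × 10⁻³ MJ = 690
  2930 kJ = 2930 × 10⁻³ MJ = 2.93
  0.00529 GJ = 0.00529 × 10³ MJ = 5.29
Sum: 46.4 + 1.48 + 690 + 2.93 + 5.29 = 746.1

746.1 MJ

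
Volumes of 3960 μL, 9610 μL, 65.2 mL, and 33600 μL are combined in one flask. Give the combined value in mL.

112.37 mL

In mL:
  3960 μL = 3960e-3 mL = 3.96
  9610 μL = 9610e-3 mL = 9.61
  65.2 mL → 65.2
  33600 μL = 33600e-3 mL = 33.6
Sum: 3.96 + 9.61 + 65.2 + 33.6 = 112.37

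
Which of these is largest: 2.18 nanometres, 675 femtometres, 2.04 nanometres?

2.18 nanometres = 0.00000000218 metres
675 femtometres = 0.000000000000675 metres
2.04 nanometres = 0.00000000204 metres

2.18 nanometres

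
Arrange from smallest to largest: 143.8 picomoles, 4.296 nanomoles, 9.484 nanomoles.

143.8 picomoles = 0.0000000001438 moles
4.296 nanomoles = 0.000000004296 moles
9.484 nanomoles = 0.000000009484 moles

143.8 picomoles < 4.296 nanomoles < 9.484 nanomoles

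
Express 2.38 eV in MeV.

(no prefix) = 10^0, mega = 10^6; factor is 10^-6.
2.38 × 10^-6 = 0.00000238

0.00000238 MeV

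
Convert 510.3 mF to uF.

510300 uF

milli = 10^-3, micro = 10^-6; factor is 10^3.
510.3 × 10^3 = 510300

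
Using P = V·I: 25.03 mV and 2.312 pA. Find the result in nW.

0.00005786936 nW

25.03 × 10^-3 × 2.312 × 10^-12 = 57.86936 × 10^-15 W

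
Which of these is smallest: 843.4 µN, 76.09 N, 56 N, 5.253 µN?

843.4 µN = 0.0008434 N
76.09 N = 76.09 N
56 N = 56 N
5.253 µN = 0.000005253 N

5.253 µN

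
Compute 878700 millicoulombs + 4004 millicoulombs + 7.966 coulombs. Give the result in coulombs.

In coulombs:
  878700 millicoulombs = 878700 × 10^-3 coulombs = 878.7
  4004 millicoulombs = 4004 × 10^-3 coulombs = 4.004
  7.966 coulombs → 7.966
Sum: 878.7 + 4.004 + 7.966 = 890.67

890.67 coulombs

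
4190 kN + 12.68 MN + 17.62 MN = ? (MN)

In MN:
  4190 kN = 4190 × 10^-3 MN = 4.19
  12.68 MN → 12.68
  17.62 MN → 17.62
Sum: 4.19 + 12.68 + 17.62 = 34.49

34.49 MN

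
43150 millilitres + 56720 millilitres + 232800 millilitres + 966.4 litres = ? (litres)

In litres:
  43150 millilitres = 43150e-3 litres = 43.15
  56720 millilitres = 56720e-3 litres = 56.72
  232800 millilitres = 232800e-3 litres = 232.8
  966.4 litres → 966.4
Sum: 43.15 + 56.72 + 232.8 + 966.4 = 1299.07

1299.07 litres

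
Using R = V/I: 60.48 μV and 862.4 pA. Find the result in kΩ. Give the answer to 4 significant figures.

70.13 kΩ

(60.48 × 10⁻⁶) / (862.4 × 10⁻¹²) = 0.0701299 × 10⁶ Ω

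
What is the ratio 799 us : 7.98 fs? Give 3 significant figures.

(799 × 10^-6) / (7.98 × 10^-15) = 100.1 × 10^9

100000000000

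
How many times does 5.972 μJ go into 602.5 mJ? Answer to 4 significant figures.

100900

(602.5 × 10⁻³) / (5.972 × 10⁻⁶) = 100.89 × 10³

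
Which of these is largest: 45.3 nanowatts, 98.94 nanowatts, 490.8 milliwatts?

490.8 milliwatts

45.3 nanowatts = 0.0000000453 watts
98.94 nanowatts = 0.00000009894 watts
490.8 milliwatts = 0.4908 watts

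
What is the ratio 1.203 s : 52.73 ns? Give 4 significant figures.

22810000

(1.203) / (52.73e-9) = 0.022814e9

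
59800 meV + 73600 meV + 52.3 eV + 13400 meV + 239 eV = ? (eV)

438.1 eV

In eV:
  59800 meV = 59800e-3 eV = 59.8
  73600 meV = 73600e-3 eV = 73.6
  52.3 eV → 52.3
  13400 meV = 13400e-3 eV = 13.4
  239 eV → 239
Sum: 59.8 + 73.6 + 52.3 + 13.4 + 239 = 438.1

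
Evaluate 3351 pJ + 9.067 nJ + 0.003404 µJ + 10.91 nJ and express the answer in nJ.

In nJ:
  3351 pJ = 3351e-3 nJ = 3.351
  9.067 nJ → 9.067
  0.003404 µJ = 0.003404e3 nJ = 3.404
  10.91 nJ → 10.91
Sum: 3.351 + 9.067 + 3.404 + 10.91 = 26.732

26.732 nJ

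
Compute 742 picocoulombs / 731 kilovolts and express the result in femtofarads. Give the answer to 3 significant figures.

(742 × 10⁻¹²) / (731 × 10³) = 1.015 × 10⁻¹⁵ F

1.02 femtofarads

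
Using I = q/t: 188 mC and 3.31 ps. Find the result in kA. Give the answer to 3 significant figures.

(188 × 10⁻³) / (3.31 × 10⁻¹²) = 56.798 × 10⁹ A

56800000 kA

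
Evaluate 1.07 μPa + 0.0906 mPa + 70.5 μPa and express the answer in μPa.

162.17 μPa

In μPa:
  1.07 μPa → 1.07
  0.0906 mPa = 0.0906 × 10³ μPa = 90.6
  70.5 μPa → 70.5
Sum: 1.07 + 90.6 + 70.5 = 162.17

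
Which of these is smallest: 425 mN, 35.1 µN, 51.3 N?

35.1 µN

425 mN = 0.425 N
35.1 µN = 0.0000351 N
51.3 N = 51.3 N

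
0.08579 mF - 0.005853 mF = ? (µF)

79.937 µF

In µF:
  0.08579 mF = 0.08579e3 µF = 85.79
  0.005853 mF = 0.005853e3 µF = 5.853
Difference: 85.79 - 5.853 = 79.937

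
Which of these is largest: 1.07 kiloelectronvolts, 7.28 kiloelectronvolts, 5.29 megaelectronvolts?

5.29 megaelectronvolts

1.07 kiloelectronvolts = 1070 electronvolts
7.28 kiloelectronvolts = 7280 electronvolts
5.29 megaelectronvolts = 5290000 electronvolts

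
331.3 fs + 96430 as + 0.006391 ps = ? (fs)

434.121 fs

In fs:
  331.3 fs → 331.3
  96430 as = 96430 × 10⁻³ fs = 96.43
  0.006391 ps = 0.006391 × 10³ fs = 6.391
Sum: 331.3 + 96.43 + 6.391 = 434.121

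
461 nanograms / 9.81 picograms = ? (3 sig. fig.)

47000

(461e-9) / (9.81e-12) = 46.99e3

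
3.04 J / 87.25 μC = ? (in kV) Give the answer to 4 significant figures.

(3.04) / (87.25 × 10⁻⁶) = 0.0348424 × 10⁶ V

34.84 kV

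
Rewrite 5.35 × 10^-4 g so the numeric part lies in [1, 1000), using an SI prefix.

= 535 × 10^-6 g; 10^-6 is micro.

535 ug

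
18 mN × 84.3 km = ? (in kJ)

18e-3 × 84.3e3 = 1517.4 J

1.5174 kJ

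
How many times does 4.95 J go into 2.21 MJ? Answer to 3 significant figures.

(2.21 × 10⁶) / (4.95) = 0.4465 × 10⁶

446000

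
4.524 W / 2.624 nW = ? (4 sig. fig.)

(4.524) / (2.624e-9) = 1.7241e9

1724000000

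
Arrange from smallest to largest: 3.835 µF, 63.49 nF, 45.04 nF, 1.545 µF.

45.04 nF < 63.49 nF < 1.545 µF < 3.835 µF

3.835 µF = 0.000003835 F
63.49 nF = 0.00000006349 F
45.04 nF = 0.00000004504 F
1.545 µF = 0.000001545 F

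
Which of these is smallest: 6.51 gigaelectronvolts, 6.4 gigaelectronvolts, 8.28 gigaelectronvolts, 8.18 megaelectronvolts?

6.51 gigaelectronvolts = 6510000000 electronvolts
6.4 gigaelectronvolts = 6400000000 electronvolts
8.28 gigaelectronvolts = 8280000000 electronvolts
8.18 megaelectronvolts = 8180000 electronvolts

8.18 megaelectronvolts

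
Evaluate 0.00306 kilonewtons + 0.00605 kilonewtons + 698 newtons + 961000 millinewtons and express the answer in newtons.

In newtons:
  0.00306 kilonewtons = 0.00306 × 10^3 newtons = 3.06
  0.00605 kilonewtons = 0.00605 × 10^3 newtons = 6.05
  698 newtons → 698
  961000 millinewtons = 961000 × 10^-3 newtons = 961
Sum: 3.06 + 6.05 + 698 + 961 = 1668.11

1668.11 newtons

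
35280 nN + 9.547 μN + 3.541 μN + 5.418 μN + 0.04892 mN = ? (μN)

In μN:
  35280 nN = 35280 × 10⁻³ μN = 35.28
  9.547 μN → 9.547
  3.541 μN → 3.541
  5.418 μN → 5.418
  0.04892 mN = 0.04892 × 10³ μN = 48.92
Sum: 35.28 + 9.547 + 3.541 + 5.418 + 48.92 = 102.706

102.706 μN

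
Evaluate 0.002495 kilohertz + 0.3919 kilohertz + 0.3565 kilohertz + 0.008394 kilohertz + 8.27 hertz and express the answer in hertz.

767.559 hertz

In hertz:
  0.002495 kilohertz = 0.002495 × 10³ hertz = 2.495
  0.3919 kilohertz = 0.3919 × 10³ hertz = 391.9
  0.3565 kilohertz = 0.3565 × 10³ hertz = 356.5
  0.008394 kilohertz = 0.008394 × 10³ hertz = 8.394
  8.27 hertz → 8.27
Sum: 2.495 + 391.9 + 356.5 + 8.394 + 8.27 = 767.559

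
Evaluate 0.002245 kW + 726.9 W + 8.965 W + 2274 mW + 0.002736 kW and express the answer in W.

In W:
  0.002245 kW = 0.002245e3 W = 2.245
  726.9 W → 726.9
  8.965 W → 8.965
  2274 mW = 2274e-3 W = 2.274
  0.002736 kW = 0.002736e3 W = 2.736
Sum: 2.245 + 726.9 + 8.965 + 2.274 + 2.736 = 743.12

743.12 W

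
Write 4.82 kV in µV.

4820000000 µV

kilo = 10^3, micro = 10^-6; factor is 10^9.
4.82 × 10^9 = 4820000000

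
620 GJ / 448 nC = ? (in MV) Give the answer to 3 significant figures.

(620 × 10⁹) / (448 × 10⁻⁹) = 1.3839 × 10¹⁸ V

1380000000000 MV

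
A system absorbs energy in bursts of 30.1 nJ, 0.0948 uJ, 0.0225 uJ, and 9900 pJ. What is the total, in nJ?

157.3 nJ

In nJ:
  30.1 nJ → 30.1
  0.0948 uJ = 0.0948 × 10³ nJ = 94.8
  0.0225 uJ = 0.0225 × 10³ nJ = 22.5
  9900 pJ = 9900 × 10⁻³ nJ = 9.9
Sum: 30.1 + 94.8 + 22.5 + 9.9 = 157.3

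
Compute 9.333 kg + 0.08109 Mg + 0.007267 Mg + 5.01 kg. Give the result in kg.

In kg:
  9.333 kg → 9.333
  0.08109 Mg = 0.08109 × 10³ kg = 81.09
  0.007267 Mg = 0.007267 × 10³ kg = 7.267
  5.01 kg → 5.01
Sum: 9.333 + 81.09 + 7.267 + 5.01 = 102.7

102.7 kg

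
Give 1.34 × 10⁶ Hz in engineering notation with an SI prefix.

= 1.34 × 10⁶ Hz; 10⁶ is mega.

1.34 MHz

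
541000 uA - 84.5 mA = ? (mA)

456.5 mA

In mA:
  541000 uA = 541000 × 10^-3 mA = 541
  84.5 mA → 84.5
Difference: 541 - 84.5 = 456.5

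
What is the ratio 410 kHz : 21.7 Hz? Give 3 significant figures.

18900

(410 × 10^3) / (21.7) = 18.89 × 10^3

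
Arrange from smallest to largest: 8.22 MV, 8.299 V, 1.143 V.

1.143 V < 8.299 V < 8.22 MV

8.22 MV = 8220000 V
8.299 V = 8.299 V
1.143 V = 1.143 V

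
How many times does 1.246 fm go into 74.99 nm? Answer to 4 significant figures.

(74.99 × 10^-9) / (1.246 × 10^-15) = 60.185 × 10^6

60180000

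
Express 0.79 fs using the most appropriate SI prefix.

= 790 × 10⁻¹⁸ s; 10⁻¹⁸ is atto.

790 as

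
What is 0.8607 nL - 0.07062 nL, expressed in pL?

In pL:
  0.8607 nL = 0.8607e3 pL = 860.7
  0.07062 nL = 0.07062e3 pL = 70.62
Difference: 860.7 - 70.62 = 790.08

790.08 pL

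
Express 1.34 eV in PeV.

(no prefix) = 1e0, peta = 1e15; factor is 1e-15.
1.34 × 1e-15 = 0.00000000000000134

0.00000000000000134 PeV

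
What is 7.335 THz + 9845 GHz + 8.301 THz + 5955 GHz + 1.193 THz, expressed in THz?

32.629 THz

In THz:
  7.335 THz → 7.335
  9845 GHz = 9845e-3 THz = 9.845
  8.301 THz → 8.301
  5955 GHz = 5955e-3 THz = 5.955
  1.193 THz → 1.193
Sum: 7.335 + 9.845 + 8.301 + 5.955 + 1.193 = 32.629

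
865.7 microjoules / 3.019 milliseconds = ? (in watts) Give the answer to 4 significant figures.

0.2868 watts

(865.7 × 10^-6) / (3.019 × 10^-3) = 286.751 × 10^-3 W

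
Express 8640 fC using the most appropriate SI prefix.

8.64 pC

= 8.64e-12 C; 1e-12 is pico.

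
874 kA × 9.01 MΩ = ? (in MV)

7874740 MV

874 × 10³ × 9.01 × 10⁶ = 7874.74 × 10⁹ V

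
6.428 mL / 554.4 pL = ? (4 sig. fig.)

11590000

(6.428 × 10⁻³) / (554.4 × 10⁻¹²) = 0.011595 × 10⁹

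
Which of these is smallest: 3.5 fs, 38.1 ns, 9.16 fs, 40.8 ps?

3.5 fs = 0.0000000000000035 s
38.1 ns = 0.0000000381 s
9.16 fs = 0.00000000000000916 s
40.8 ps = 0.0000000000408 s

3.5 fs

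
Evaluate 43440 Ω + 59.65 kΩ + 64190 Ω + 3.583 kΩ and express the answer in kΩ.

170.863 kΩ

In kΩ:
  43440 Ω = 43440 × 10^-3 kΩ = 43.44
  59.65 kΩ → 59.65
  64190 Ω = 64190 × 10^-3 kΩ = 64.19
  3.583 kΩ → 3.583
Sum: 43.44 + 59.65 + 64.19 + 3.583 = 170.863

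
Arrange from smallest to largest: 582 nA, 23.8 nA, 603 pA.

582 nA = 0.000000582 A
23.8 nA = 0.0000000238 A
603 pA = 0.000000000603 A

603 pA < 23.8 nA < 582 nA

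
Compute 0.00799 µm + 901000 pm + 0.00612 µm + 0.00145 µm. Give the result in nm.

In nm:
  0.00799 µm = 0.00799 × 10³ nm = 7.99
  901000 pm = 901000 × 10⁻³ nm = 901
  0.00612 µm = 0.00612 × 10³ nm = 6.12
  0.00145 µm = 0.00145 × 10³ nm = 1.45
Sum: 7.99 + 901 + 6.12 + 1.45 = 916.56

916.56 nm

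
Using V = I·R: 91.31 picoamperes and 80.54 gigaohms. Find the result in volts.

7.3541074 volts

91.31 × 10^-12 × 80.54 × 10^9 = 7354.1074 × 10^-3 V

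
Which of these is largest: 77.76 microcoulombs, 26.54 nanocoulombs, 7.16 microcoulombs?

77.76 microcoulombs

77.76 microcoulombs = 0.00007776 coulombs
26.54 nanocoulombs = 0.00000002654 coulombs
7.16 microcoulombs = 0.00000716 coulombs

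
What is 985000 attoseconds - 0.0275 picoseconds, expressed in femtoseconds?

In femtoseconds:
  985000 attoseconds = 985000e-3 femtoseconds = 985
  0.0275 picoseconds = 0.0275e3 femtoseconds = 27.5
Difference: 985 - 27.5 = 957.5

957.5 femtoseconds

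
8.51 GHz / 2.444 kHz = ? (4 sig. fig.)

(8.51 × 10⁹) / (2.444 × 10³) = 3.482 × 10⁶

3482000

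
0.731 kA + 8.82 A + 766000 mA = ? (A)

1505.82 A

In A:
  0.731 kA = 0.731e3 A = 731
  8.82 A → 8.82
  766000 mA = 766000e-3 A = 766
Sum: 731 + 8.82 + 766 = 1505.82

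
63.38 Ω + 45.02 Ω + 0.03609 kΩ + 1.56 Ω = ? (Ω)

In Ω:
  63.38 Ω → 63.38
  45.02 Ω → 45.02
  0.03609 kΩ = 0.03609 × 10^3 Ω = 36.09
  1.56 Ω → 1.56
Sum: 63.38 + 45.02 + 36.09 + 1.56 = 146.05

146.05 Ω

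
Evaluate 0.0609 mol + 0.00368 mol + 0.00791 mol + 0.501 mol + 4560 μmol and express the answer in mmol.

In mmol:
  0.0609 mol = 0.0609 × 10³ mmol = 60.9
  0.00368 mol = 0.00368 × 10³ mmol = 3.68
  0.00791 mol = 0.00791 × 10³ mmol = 7.91
  0.501 mol = 0.501 × 10³ mmol = 501
  4560 μmol = 4560 × 10⁻³ mmol = 4.56
Sum: 60.9 + 3.68 + 7.91 + 501 + 4.56 = 578.05

578.05 mmol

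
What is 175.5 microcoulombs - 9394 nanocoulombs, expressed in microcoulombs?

166.106 microcoulombs

In microcoulombs:
  175.5 microcoulombs → 175.5
  9394 nanocoulombs = 9394 × 10⁻³ microcoulombs = 9.394
Difference: 175.5 - 9.394 = 166.106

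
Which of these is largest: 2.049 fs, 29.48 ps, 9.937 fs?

29.48 ps

2.049 fs = 0.000000000000002049 s
29.48 ps = 0.00000000002948 s
9.937 fs = 0.000000000000009937 s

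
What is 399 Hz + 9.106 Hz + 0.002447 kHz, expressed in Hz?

410.553 Hz

In Hz:
  399 Hz → 399
  9.106 Hz → 9.106
  0.002447 kHz = 0.002447e3 Hz = 2.447
Sum: 399 + 9.106 + 2.447 = 410.553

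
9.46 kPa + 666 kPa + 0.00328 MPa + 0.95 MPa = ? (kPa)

In kPa:
  9.46 kPa → 9.46
  666 kPa → 666
  0.00328 MPa = 0.00328e3 kPa = 3.28
  0.95 MPa = 0.95e3 kPa = 950
Sum: 9.46 + 666 + 3.28 + 950 = 1628.74

1628.74 kPa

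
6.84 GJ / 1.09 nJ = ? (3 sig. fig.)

(6.84 × 10⁹) / (1.09 × 10⁻⁹) = 6.275 × 10¹⁸

6280000000000000000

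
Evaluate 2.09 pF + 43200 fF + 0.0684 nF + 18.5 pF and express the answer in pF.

In pF:
  2.09 pF → 2.09
  43200 fF = 43200 × 10⁻³ pF = 43.2
  0.0684 nF = 0.0684 × 10³ pF = 68.4
  18.5 pF → 18.5
Sum: 2.09 + 43.2 + 68.4 + 18.5 = 132.19

132.19 pF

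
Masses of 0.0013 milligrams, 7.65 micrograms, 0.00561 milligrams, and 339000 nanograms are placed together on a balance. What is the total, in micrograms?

In micrograms:
  0.0013 milligrams = 0.0013 × 10³ micrograms = 1.3
  7.65 micrograms → 7.65
  0.00561 milligrams = 0.00561 × 10³ micrograms = 5.61
  339000 nanograms = 339000 × 10⁻³ micrograms = 339
Sum: 1.3 + 7.65 + 5.61 + 339 = 353.56

353.56 micrograms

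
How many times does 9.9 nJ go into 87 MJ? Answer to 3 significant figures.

(87 × 10^6) / (9.9 × 10^-9) = 8.788 × 10^15

8790000000000000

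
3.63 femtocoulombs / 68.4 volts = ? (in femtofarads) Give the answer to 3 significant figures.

(3.63e-15) / (68.4) = 0.05307e-15 F

0.0531 femtofarads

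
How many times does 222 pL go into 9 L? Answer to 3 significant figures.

40500000000

(9) / (222e-12) = 0.04054e12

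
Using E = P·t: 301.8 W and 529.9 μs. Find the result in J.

0.15992382 J

301.8 × 529.9 × 10⁻⁶ = 159923.82 × 10⁻⁶ J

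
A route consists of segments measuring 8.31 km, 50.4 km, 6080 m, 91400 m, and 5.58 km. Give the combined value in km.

161.77 km

In km:
  8.31 km → 8.31
  50.4 km → 50.4
  6080 m = 6080e-3 km = 6.08
  91400 m = 91400e-3 km = 91.4
  5.58 km → 5.58
Sum: 8.31 + 50.4 + 6.08 + 91.4 + 5.58 = 161.77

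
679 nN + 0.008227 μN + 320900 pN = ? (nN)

In nN:
  679 nN → 679
  0.008227 μN = 0.008227 × 10^3 nN = 8.227
  320900 pN = 320900 × 10^-3 nN = 320.9
Sum: 679 + 8.227 + 320.9 = 1008.127

1008.127 nN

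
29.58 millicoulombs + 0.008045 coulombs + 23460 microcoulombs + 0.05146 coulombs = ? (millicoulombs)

112.545 millicoulombs

In millicoulombs:
  29.58 millicoulombs → 29.58
  0.008045 coulombs = 0.008045 × 10³ millicoulombs = 8.045
  23460 microcoulombs = 23460 × 10⁻³ millicoulombs = 23.46
  0.05146 coulombs = 0.05146 × 10³ millicoulombs = 51.46
Sum: 29.58 + 8.045 + 23.46 + 51.46 = 112.545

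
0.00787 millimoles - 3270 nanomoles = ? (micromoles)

In micromoles:
  0.00787 millimoles = 0.00787e3 micromoles = 7.87
  3270 nanomoles = 3270e-3 micromoles = 3.27
Difference: 7.87 - 3.27 = 4.6

4.6 micromoles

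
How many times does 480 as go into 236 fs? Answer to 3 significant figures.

(236e-15) / (480e-18) = 0.4917e3

492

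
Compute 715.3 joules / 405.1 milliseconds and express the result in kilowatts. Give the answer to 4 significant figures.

1.766 kilowatts

(715.3) / (405.1e-3) = 1.76574e3 W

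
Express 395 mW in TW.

0.000000000000395 TW

milli = 10⁻³, tera = 10¹²; factor is 10⁻¹⁵.
395 × 10⁻¹⁵ = 0.000000000000395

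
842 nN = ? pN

842000 pN

nano = 1e-9, pico = 1e-12; factor is 1e3.
842 × 1e3 = 842000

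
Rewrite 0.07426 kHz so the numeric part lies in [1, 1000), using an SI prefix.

74.26 Hz

= 74.26 Hz; mantissa already in [1, 1000).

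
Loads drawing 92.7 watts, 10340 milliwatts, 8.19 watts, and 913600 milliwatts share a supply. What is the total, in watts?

In watts:
  92.7 watts → 92.7
  10340 milliwatts = 10340e-3 watts = 10.34
  8.19 watts → 8.19
  913600 milliwatts = 913600e-3 watts = 913.6
Sum: 92.7 + 10.34 + 8.19 + 913.6 = 1024.83

1024.83 watts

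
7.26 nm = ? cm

nano = 1e-9, centi = 1e-2; factor is 1e-7.
7.26 × 1e-7 = 0.000000726

0.000000726 cm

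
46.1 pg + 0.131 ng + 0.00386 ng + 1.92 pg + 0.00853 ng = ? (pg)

191.41 pg

In pg:
  46.1 pg → 46.1
  0.131 ng = 0.131 × 10^3 pg = 131
  0.00386 ng = 0.00386 × 10^3 pg = 3.86
  1.92 pg → 1.92
  0.00853 ng = 0.00853 × 10^3 pg = 8.53
Sum: 46.1 + 131 + 3.86 + 1.92 + 8.53 = 191.41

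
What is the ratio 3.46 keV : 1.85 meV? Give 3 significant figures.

1870000

(3.46 × 10^3) / (1.85 × 10^-3) = 1.87 × 10^6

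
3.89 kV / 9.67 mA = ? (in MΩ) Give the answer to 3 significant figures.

(3.89 × 10³) / (9.67 × 10⁻³) = 0.40228 × 10⁶ Ω

0.402 MΩ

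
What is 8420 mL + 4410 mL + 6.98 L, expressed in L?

19.81 L

In L:
  8420 mL = 8420 × 10⁻³ L = 8.42
  4410 mL = 4410 × 10⁻³ L = 4.41
  6.98 L → 6.98
Sum: 8.42 + 4.41 + 6.98 = 19.81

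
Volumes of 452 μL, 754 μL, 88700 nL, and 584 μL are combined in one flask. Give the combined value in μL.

1878.7 μL

In μL:
  452 μL → 452
  754 μL → 754
  88700 nL = 88700e-3 μL = 88.7
  584 μL → 584
Sum: 452 + 754 + 88.7 + 584 = 1878.7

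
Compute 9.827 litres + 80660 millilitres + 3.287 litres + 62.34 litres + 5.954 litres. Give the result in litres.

In litres:
  9.827 litres → 9.827
  80660 millilitres = 80660e-3 litres = 80.66
  3.287 litres → 3.287
  62.34 litres → 62.34
  5.954 litres → 5.954
Sum: 9.827 + 80.66 + 3.287 + 62.34 + 5.954 = 162.068

162.068 litres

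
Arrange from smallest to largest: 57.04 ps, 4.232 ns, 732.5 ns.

57.04 ps = 0.00000000005704 s
4.232 ns = 0.000000004232 s
732.5 ns = 0.0000007325 s

57.04 ps < 4.232 ns < 732.5 ns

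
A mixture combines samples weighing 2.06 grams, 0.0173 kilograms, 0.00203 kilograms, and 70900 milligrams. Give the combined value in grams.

92.29 grams

In grams:
  2.06 grams → 2.06
  0.0173 kilograms = 0.0173 × 10^3 grams = 17.3
  0.00203 kilograms = 0.00203 × 10^3 grams = 2.03
  70900 milligrams = 70900 × 10^-3 grams = 70.9
Sum: 2.06 + 17.3 + 2.03 + 70.9 = 92.29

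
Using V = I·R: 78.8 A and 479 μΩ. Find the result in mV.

37.7452 mV

78.8 × 479e-6 = 37745.2e-6 V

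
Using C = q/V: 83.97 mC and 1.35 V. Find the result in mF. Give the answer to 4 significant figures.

62.20 mF

(83.97 × 10^-3) / (1.35) = 62.2 × 10^-3 F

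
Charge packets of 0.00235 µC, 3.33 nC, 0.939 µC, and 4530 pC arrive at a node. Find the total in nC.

In nC:
  0.00235 µC = 0.00235 × 10^3 nC = 2.35
  3.33 nC → 3.33
  0.939 µC = 0.939 × 10^3 nC = 939
  4530 pC = 4530 × 10^-3 nC = 4.53
Sum: 2.35 + 3.33 + 939 + 4.53 = 949.21

949.21 nC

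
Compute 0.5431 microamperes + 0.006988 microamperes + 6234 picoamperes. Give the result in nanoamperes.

556.322 nanoamperes

In nanoamperes:
  0.5431 microamperes = 0.5431e3 nanoamperes = 543.1
  0.006988 microamperes = 0.006988e3 nanoamperes = 6.988
  6234 picoamperes = 6234e-3 nanoamperes = 6.234
Sum: 543.1 + 6.988 + 6.234 = 556.322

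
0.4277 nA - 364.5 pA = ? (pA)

In pA:
  0.4277 nA = 0.4277 × 10³ pA = 427.7
  364.5 pA → 364.5
Difference: 427.7 - 364.5 = 63.2

63.2 pA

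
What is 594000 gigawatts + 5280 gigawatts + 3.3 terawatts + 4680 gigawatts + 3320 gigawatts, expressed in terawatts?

In terawatts:
  594000 gigawatts = 594000e-3 terawatts = 594
  5280 gigawatts = 5280e-3 terawatts = 5.28
  3.3 terawatts → 3.3
  4680 gigawatts = 4680e-3 terawatts = 4.68
  3320 gigawatts = 3320e-3 terawatts = 3.32
Sum: 594 + 5.28 + 3.3 + 4.68 + 3.32 = 610.58

610.58 terawatts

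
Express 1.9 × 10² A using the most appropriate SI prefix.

= 190 A; mantissa already in [1, 1000).

190 A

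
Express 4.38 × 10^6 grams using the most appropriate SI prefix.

4.38 megagrams

= 4.38 × 10^6 grams; 10^6 is mega.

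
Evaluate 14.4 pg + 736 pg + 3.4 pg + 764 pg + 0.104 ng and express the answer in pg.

In pg:
  14.4 pg → 14.4
  736 pg → 736
  3.4 pg → 3.4
  764 pg → 764
  0.104 ng = 0.104 × 10³ pg = 104
Sum: 14.4 + 736 + 3.4 + 764 + 104 = 1621.8

1621.8 pg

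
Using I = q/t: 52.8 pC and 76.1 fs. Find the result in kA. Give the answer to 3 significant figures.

(52.8 × 10⁻¹²) / (76.1 × 10⁻¹⁵) = 0.69382 × 10³ A

0.694 kA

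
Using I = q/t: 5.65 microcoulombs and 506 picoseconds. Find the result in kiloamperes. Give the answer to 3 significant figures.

(5.65 × 10^-6) / (506 × 10^-12) = 0.011166 × 10^6 A

11.2 kiloamperes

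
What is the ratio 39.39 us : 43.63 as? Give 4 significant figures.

902800000000

(39.39 × 10^-6) / (43.63 × 10^-18) = 0.90282 × 10^12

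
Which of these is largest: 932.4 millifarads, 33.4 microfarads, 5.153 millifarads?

932.4 millifarads = 0.9324 farads
33.4 microfarads = 0.0000334 farads
5.153 millifarads = 0.005153 farads

932.4 millifarads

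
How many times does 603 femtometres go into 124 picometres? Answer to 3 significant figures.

206

(124 × 10⁻¹²) / (603 × 10⁻¹⁵) = 0.2056 × 10³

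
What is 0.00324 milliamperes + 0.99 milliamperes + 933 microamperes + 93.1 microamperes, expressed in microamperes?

2019.34 microamperes

In microamperes:
  0.00324 milliamperes = 0.00324 × 10^3 microamperes = 3.24
  0.99 milliamperes = 0.99 × 10^3 microamperes = 990
  933 microamperes → 933
  93.1 microamperes → 93.1
Sum: 3.24 + 990 + 933 + 93.1 = 2019.34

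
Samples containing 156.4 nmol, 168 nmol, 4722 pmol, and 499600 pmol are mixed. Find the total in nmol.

828.722 nmol

In nmol:
  156.4 nmol → 156.4
  168 nmol → 168
  4722 pmol = 4722 × 10^-3 nmol = 4.722
  499600 pmol = 499600 × 10^-3 nmol = 499.6
Sum: 156.4 + 168 + 4.722 + 499.6 = 828.722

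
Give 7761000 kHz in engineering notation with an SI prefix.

= 7.761 × 10^9 Hz; 10^9 is giga.

7.761 GHz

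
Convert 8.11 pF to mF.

pico = 10⁻¹², milli = 10⁻³; factor is 10⁻⁹.
8.11 × 10⁻⁹ = 0.00000000811

0.00000000811 mF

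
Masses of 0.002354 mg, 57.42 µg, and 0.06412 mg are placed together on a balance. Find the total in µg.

123.894 µg

In µg:
  0.002354 mg = 0.002354 × 10^3 µg = 2.354
  57.42 µg → 57.42
  0.06412 mg = 0.06412 × 10^3 µg = 64.12
Sum: 2.354 + 57.42 + 64.12 = 123.894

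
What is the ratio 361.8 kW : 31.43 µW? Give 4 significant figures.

(361.8e3) / (31.43e-6) = 11.511e9

11510000000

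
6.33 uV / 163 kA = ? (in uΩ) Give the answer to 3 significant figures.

(6.33 × 10⁻⁶) / (163 × 10³) = 0.038834 × 10⁻⁹ Ω

0.0000388 uΩ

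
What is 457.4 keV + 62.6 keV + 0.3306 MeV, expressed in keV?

850.6 keV

In keV:
  457.4 keV → 457.4
  62.6 keV → 62.6
  0.3306 MeV = 0.3306e3 keV = 330.6
Sum: 457.4 + 62.6 + 330.6 = 850.6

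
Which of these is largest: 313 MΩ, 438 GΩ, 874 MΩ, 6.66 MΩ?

313 MΩ = 313000000 Ω
438 GΩ = 438000000000 Ω
874 MΩ = 874000000 Ω
6.66 MΩ = 6660000 Ω

438 GΩ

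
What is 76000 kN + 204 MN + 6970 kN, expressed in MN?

In MN:
  76000 kN = 76000 × 10^-3 MN = 76
  204 MN → 204
  6970 kN = 6970 × 10^-3 MN = 6.97
Sum: 76 + 204 + 6.97 = 286.97

286.97 MN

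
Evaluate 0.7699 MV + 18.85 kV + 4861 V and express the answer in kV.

793.611 kV

In kV:
  0.7699 MV = 0.7699 × 10³ kV = 769.9
  18.85 kV → 18.85
  4861 V = 4861 × 10⁻³ kV = 4.861
Sum: 769.9 + 18.85 + 4.861 = 793.611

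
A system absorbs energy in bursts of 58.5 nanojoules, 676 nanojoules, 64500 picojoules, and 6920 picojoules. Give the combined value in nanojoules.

In nanojoules:
  58.5 nanojoules → 58.5
  676 nanojoules → 676
  64500 picojoules = 64500e-3 nanojoules = 64.5
  6920 picojoules = 6920e-3 nanojoules = 6.92
Sum: 58.5 + 676 + 64.5 + 6.92 = 805.92

805.92 nanojoules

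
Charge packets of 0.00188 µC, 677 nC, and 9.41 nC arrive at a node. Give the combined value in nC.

In nC:
  0.00188 µC = 0.00188e3 nC = 1.88
  677 nC → 677
  9.41 nC → 9.41
Sum: 1.88 + 677 + 9.41 = 688.29

688.29 nC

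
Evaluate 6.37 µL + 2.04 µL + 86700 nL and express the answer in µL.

95.11 µL

In µL:
  6.37 µL → 6.37
  2.04 µL → 2.04
  86700 nL = 86700 × 10⁻³ µL = 86.7
Sum: 6.37 + 2.04 + 86.7 = 95.11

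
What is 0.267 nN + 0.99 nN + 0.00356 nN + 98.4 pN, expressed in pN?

1358.96 pN

In pN:
  0.267 nN = 0.267e3 pN = 267
  0.99 nN = 0.99e3 pN = 990
  0.00356 nN = 0.00356e3 pN = 3.56
  98.4 pN → 98.4
Sum: 267 + 990 + 3.56 + 98.4 = 1358.96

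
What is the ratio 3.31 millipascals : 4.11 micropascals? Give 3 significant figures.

(3.31 × 10⁻³) / (4.11 × 10⁻⁶) = 0.8054 × 10³

805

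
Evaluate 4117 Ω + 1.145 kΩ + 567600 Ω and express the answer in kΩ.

572.862 kΩ

In kΩ:
  4117 Ω = 4117 × 10⁻³ kΩ = 4.117
  1.145 kΩ → 1.145
  567600 Ω = 567600 × 10⁻³ kΩ = 567.6
Sum: 4.117 + 1.145 + 567.6 = 572.862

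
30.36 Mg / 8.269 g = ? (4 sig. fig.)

3672000

(30.36 × 10⁶) / (8.269) = 3.6715 × 10⁶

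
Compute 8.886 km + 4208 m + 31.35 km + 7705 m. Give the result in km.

52.149 km

In km:
  8.886 km → 8.886
  4208 m = 4208 × 10⁻³ km = 4.208
  31.35 km → 31.35
  7705 m = 7705 × 10⁻³ km = 7.705
Sum: 8.886 + 4.208 + 31.35 + 7.705 = 52.149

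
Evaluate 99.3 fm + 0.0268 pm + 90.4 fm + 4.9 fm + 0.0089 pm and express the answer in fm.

In fm:
  99.3 fm → 99.3
  0.0268 pm = 0.0268e3 fm = 26.8
  90.4 fm → 90.4
  4.9 fm → 4.9
  0.0089 pm = 0.0089e3 fm = 8.9
Sum: 99.3 + 26.8 + 90.4 + 4.9 + 8.9 = 230.3

230.3 fm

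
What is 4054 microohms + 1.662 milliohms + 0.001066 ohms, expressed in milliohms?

In milliohms:
  4054 microohms = 4054 × 10^-3 milliohms = 4.054
  1.662 milliohms → 1.662
  0.001066 ohms = 0.001066 × 10^3 milliohms = 1.066
Sum: 4.054 + 1.662 + 1.066 = 6.782

6.782 milliohms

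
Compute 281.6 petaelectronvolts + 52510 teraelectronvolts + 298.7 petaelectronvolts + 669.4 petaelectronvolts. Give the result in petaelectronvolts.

In petaelectronvolts:
  281.6 petaelectronvolts → 281.6
  52510 teraelectronvolts = 52510 × 10^-3 petaelectronvolts = 52.51
  298.7 petaelectronvolts → 298.7
  669.4 petaelectronvolts → 669.4
Sum: 281.6 + 52.51 + 298.7 + 669.4 = 1302.21

1302.21 petaelectronvolts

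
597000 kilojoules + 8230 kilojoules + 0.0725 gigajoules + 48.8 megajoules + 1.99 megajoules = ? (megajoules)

In megajoules:
  597000 kilojoules = 597000e-3 megajoules = 597
  8230 kilojoules = 8230e-3 megajoules = 8.23
  0.0725 gigajoules = 0.0725e3 megajoules = 72.5
  48.8 megajoules → 48.8
  1.99 megajoules → 1.99
Sum: 597 + 8.23 + 72.5 + 48.8 + 1.99 = 728.52

728.52 megajoules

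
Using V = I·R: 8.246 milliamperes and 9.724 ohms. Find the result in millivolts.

8.246 × 10^-3 × 9.724 = 80.184104 × 10^-3 V

80.184104 millivolts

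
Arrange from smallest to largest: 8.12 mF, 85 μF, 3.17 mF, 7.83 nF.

7.83 nF < 85 μF < 3.17 mF < 8.12 mF

8.12 mF = 0.00812 F
85 μF = 0.000085 F
3.17 mF = 0.00317 F
7.83 nF = 0.00000000783 F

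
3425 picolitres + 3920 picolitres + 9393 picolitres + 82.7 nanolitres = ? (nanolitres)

In nanolitres:
  3425 picolitres = 3425 × 10⁻³ nanolitres = 3.425
  3920 picolitres = 3920 × 10⁻³ nanolitres = 3.92
  9393 picolitres = 9393 × 10⁻³ nanolitres = 9.393
  82.7 nanolitres → 82.7
Sum: 3.425 + 3.92 + 9.393 + 82.7 = 99.438

99.438 nanolitres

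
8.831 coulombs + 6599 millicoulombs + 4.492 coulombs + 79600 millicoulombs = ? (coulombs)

99.522 coulombs

In coulombs:
  8.831 coulombs → 8.831
  6599 millicoulombs = 6599 × 10⁻³ coulombs = 6.599
  4.492 coulombs → 4.492
  79600 millicoulombs = 79600 × 10⁻³ coulombs = 79.6
Sum: 8.831 + 6.599 + 4.492 + 79.6 = 99.522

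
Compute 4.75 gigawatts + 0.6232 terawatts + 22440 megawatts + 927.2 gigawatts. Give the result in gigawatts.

1577.59 gigawatts

In gigawatts:
  4.75 gigawatts → 4.75
  0.6232 terawatts = 0.6232e3 gigawatts = 623.2
  22440 megawatts = 22440e-3 gigawatts = 22.44
  927.2 gigawatts → 927.2
Sum: 4.75 + 623.2 + 22.44 + 927.2 = 1577.59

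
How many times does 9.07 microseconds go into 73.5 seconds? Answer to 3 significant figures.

8100000

(73.5) / (9.07 × 10^-6) = 8.104 × 10^6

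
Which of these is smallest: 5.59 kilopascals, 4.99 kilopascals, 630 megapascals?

4.99 kilopascals

5.59 kilopascals = 5590 pascals
4.99 kilopascals = 4990 pascals
630 megapascals = 630000000 pascals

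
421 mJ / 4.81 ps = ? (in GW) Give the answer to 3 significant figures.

(421 × 10⁻³) / (4.81 × 10⁻¹²) = 87.526 × 10⁹ W

87.5 GW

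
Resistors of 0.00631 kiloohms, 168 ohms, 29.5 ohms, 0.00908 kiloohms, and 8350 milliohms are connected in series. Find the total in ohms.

221.24 ohms

In ohms:
  0.00631 kiloohms = 0.00631e3 ohms = 6.31
  168 ohms → 168
  29.5 ohms → 29.5
  0.00908 kiloohms = 0.00908e3 ohms = 9.08
  8350 milliohms = 8350e-3 ohms = 8.35
Sum: 6.31 + 168 + 29.5 + 9.08 + 8.35 = 221.24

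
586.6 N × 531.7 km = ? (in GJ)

0.31189522 GJ

586.6 × 531.7 × 10³ = 311895.22 × 10³ J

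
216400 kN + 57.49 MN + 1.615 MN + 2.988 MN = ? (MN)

278.493 MN

In MN:
  216400 kN = 216400e-3 MN = 216.4
  57.49 MN → 57.49
  1.615 MN → 1.615
  2.988 MN → 2.988
Sum: 216.4 + 57.49 + 1.615 + 2.988 = 278.493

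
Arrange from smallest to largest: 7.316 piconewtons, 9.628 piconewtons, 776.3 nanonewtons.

7.316 piconewtons = 0.000000000007316 newtons
9.628 piconewtons = 0.000000000009628 newtons
776.3 nanonewtons = 0.0000007763 newtons

7.316 piconewtons < 9.628 piconewtons < 776.3 nanonewtons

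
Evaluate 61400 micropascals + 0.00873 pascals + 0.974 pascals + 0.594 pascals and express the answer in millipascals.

1638.13 millipascals

In millipascals:
  61400 micropascals = 61400 × 10^-3 millipascals = 61.4
  0.00873 pascals = 0.00873 × 10^3 millipascals = 8.73
  0.974 pascals = 0.974 × 10^3 millipascals = 974
  0.594 pascals = 0.594 × 10^3 millipascals = 594
Sum: 61.4 + 8.73 + 974 + 594 = 1638.13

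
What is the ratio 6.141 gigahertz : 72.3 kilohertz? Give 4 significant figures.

(6.141e9) / (72.3e3) = 0.084938e6

84940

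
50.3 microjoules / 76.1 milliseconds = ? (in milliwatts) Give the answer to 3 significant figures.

0.661 milliwatts

(50.3 × 10⁻⁶) / (76.1 × 10⁻³) = 0.66097 × 10⁻³ W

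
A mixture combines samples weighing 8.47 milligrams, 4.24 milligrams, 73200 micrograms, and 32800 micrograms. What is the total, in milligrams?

In milligrams:
  8.47 milligrams → 8.47
  4.24 milligrams → 4.24
  73200 micrograms = 73200e-3 milligrams = 73.2
  32800 micrograms = 32800e-3 milligrams = 32.8
Sum: 8.47 + 4.24 + 73.2 + 32.8 = 118.71

118.71 milligrams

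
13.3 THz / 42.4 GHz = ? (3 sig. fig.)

314

(13.3 × 10^12) / (42.4 × 10^9) = 0.3137 × 10^3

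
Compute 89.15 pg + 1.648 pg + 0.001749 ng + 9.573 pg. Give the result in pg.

102.12 pg

In pg:
  89.15 pg → 89.15
  1.648 pg → 1.648
  0.001749 ng = 0.001749 × 10³ pg = 1.749
  9.573 pg → 9.573
Sum: 89.15 + 1.648 + 1.749 + 9.573 = 102.12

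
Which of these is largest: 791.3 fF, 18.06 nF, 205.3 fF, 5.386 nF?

18.06 nF

791.3 fF = 0.0000000000007913 F
18.06 nF = 0.00000001806 F
205.3 fF = 0.0000000000002053 F
5.386 nF = 0.000000005386 F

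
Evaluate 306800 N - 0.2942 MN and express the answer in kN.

In kN:
  306800 N = 306800 × 10^-3 kN = 306.8
  0.2942 MN = 0.2942 × 10^3 kN = 294.2
Difference: 306.8 - 294.2 = 12.6

12.6 kN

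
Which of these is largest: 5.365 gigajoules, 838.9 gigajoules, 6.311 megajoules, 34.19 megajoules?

5.365 gigajoules = 5365000000 joules
838.9 gigajoules = 838900000000 joules
6.311 megajoules = 6311000 joules
34.19 megajoules = 34190000 joules

838.9 gigajoules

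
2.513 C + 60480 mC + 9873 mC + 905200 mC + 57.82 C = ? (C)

In C:
  2.513 C → 2.513
  60480 mC = 60480 × 10⁻³ C = 60.48
  9873 mC = 9873 × 10⁻³ C = 9.873
  905200 mC = 905200 × 10⁻³ C = 905.2
  57.82 C → 57.82
Sum: 2.513 + 60.48 + 9.873 + 905.2 + 57.82 = 1035.886

1035.886 C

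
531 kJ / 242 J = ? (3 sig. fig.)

(531e3) / (242) = 2.194e3

2190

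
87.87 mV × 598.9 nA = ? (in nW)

52.625343 nW

87.87 × 10⁻³ × 598.9 × 10⁻⁹ = 52625.343 × 10⁻¹² W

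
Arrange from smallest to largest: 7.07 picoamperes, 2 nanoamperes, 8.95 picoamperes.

7.07 picoamperes = 0.00000000000707 amperes
2 nanoamperes = 0.000000002 amperes
8.95 picoamperes = 0.00000000000895 amperes

7.07 picoamperes < 8.95 picoamperes < 2 nanoamperes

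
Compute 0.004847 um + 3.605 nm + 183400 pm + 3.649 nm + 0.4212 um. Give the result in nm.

616.701 nm

In nm:
  0.004847 um = 0.004847 × 10³ nm = 4.847
  3.605 nm → 3.605
  183400 pm = 183400 × 10⁻³ nm = 183.4
  3.649 nm → 3.649
  0.4212 um = 0.4212 × 10³ nm = 421.2
Sum: 4.847 + 3.605 + 183.4 + 3.649 + 421.2 = 616.701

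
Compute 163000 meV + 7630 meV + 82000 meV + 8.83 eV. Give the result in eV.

261.46 eV

In eV:
  163000 meV = 163000 × 10^-3 eV = 163
  7630 meV = 7630 × 10^-3 eV = 7.63
  82000 meV = 82000 × 10^-3 eV = 82
  8.83 eV → 8.83
Sum: 163 + 7.63 + 82 + 8.83 = 261.46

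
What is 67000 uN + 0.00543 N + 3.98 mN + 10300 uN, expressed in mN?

In mN:
  67000 uN = 67000e-3 mN = 67
  0.00543 N = 0.00543e3 mN = 5.43
  3.98 mN → 3.98
  10300 uN = 10300e-3 mN = 10.3
Sum: 67 + 5.43 + 3.98 + 10.3 = 86.71

86.71 mN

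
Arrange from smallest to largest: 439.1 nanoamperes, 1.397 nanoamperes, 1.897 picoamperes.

439.1 nanoamperes = 0.0000004391 amperes
1.397 nanoamperes = 0.000000001397 amperes
1.897 picoamperes = 0.000000000001897 amperes

1.897 picoamperes < 1.397 nanoamperes < 439.1 nanoamperes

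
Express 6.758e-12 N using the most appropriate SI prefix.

= 6.758e-12 N; 1e-12 is pico.

6.758 pN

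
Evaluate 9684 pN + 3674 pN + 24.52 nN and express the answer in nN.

In nN:
  9684 pN = 9684e-3 nN = 9.684
  3674 pN = 3674e-3 nN = 3.674
  24.52 nN → 24.52
Sum: 9.684 + 3.674 + 24.52 = 37.878

37.878 nN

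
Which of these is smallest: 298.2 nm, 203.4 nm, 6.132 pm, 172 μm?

298.2 nm = 0.0000002982 m
203.4 nm = 0.0000002034 m
6.132 pm = 0.000000000006132 m
172 μm = 0.000172 m

6.132 pm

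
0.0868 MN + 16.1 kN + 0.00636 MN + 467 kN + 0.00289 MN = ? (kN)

In kN:
  0.0868 MN = 0.0868 × 10^3 kN = 86.8
  16.1 kN → 16.1
  0.00636 MN = 0.00636 × 10^3 kN = 6.36
  467 kN → 467
  0.00289 MN = 0.00289 × 10^3 kN = 2.89
Sum: 86.8 + 16.1 + 6.36 + 467 + 2.89 = 579.15

579.15 kN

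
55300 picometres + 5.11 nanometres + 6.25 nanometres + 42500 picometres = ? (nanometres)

109.16 nanometres

In nanometres:
  55300 picometres = 55300 × 10^-3 nanometres = 55.3
  5.11 nanometres → 5.11
  6.25 nanometres → 6.25
  42500 picometres = 42500 × 10^-3 nanometres = 42.5
Sum: 55.3 + 5.11 + 6.25 + 42.5 = 109.16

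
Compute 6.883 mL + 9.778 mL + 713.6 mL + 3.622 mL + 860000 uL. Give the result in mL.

1593.883 mL

In mL:
  6.883 mL → 6.883
  9.778 mL → 9.778
  713.6 mL → 713.6
  3.622 mL → 3.622
  860000 uL = 860000e-3 mL = 860
Sum: 6.883 + 9.778 + 713.6 + 3.622 + 860 = 1593.883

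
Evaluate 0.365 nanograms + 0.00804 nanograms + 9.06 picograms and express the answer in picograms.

In picograms:
  0.365 nanograms = 0.365 × 10^3 picograms = 365
  0.00804 nanograms = 0.00804 × 10^3 picograms = 8.04
  9.06 picograms → 9.06
Sum: 365 + 8.04 + 9.06 = 382.1

382.1 picograms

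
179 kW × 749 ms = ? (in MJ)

179e3 × 749e-3 = 134071 J

0.134071 MJ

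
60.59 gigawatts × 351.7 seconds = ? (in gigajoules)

60.59 × 10⁹ × 351.7 = 21309.503 × 10⁹ J

21309.503 gigajoules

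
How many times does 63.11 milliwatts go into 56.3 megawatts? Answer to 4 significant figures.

892100000

(56.3e6) / (63.11e-3) = 0.89209e9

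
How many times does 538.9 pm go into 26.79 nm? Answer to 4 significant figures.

(26.79e-9) / (538.9e-12) = 0.049712e3

49.71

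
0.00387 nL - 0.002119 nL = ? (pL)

1.751 pL

In pL:
  0.00387 nL = 0.00387e3 pL = 3.87
  0.002119 nL = 0.002119e3 pL = 2.119
Difference: 3.87 - 2.119 = 1.751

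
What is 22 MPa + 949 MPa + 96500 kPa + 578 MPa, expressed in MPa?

In MPa:
  22 MPa → 22
  949 MPa → 949
  96500 kPa = 96500 × 10⁻³ MPa = 96.5
  578 MPa → 578
Sum: 22 + 949 + 96.5 + 578 = 1645.5

1645.5 MPa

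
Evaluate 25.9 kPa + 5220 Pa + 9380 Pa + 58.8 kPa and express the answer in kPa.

99.3 kPa

In kPa:
  25.9 kPa → 25.9
  5220 Pa = 5220e-3 kPa = 5.22
  9380 Pa = 9380e-3 kPa = 9.38
  58.8 kPa → 58.8
Sum: 25.9 + 5.22 + 9.38 + 58.8 = 99.3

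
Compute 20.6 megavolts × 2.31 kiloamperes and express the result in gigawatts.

47.586 gigawatts

20.6 × 10⁶ × 2.31 × 10³ = 47.586 × 10⁹ W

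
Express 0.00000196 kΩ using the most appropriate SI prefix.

= 1.96e-3 Ω; 1e-3 is milli.

1.96 mΩ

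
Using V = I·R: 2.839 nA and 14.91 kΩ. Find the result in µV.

2.839 × 10^-9 × 14.91 × 10^3 = 42.32949 × 10^-6 V

42.32949 µV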